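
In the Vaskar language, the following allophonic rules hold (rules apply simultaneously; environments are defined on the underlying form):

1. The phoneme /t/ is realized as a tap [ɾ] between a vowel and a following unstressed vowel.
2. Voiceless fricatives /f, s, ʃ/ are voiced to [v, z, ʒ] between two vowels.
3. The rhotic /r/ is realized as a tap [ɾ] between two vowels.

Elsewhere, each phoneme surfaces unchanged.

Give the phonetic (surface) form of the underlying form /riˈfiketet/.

[riˈvikeɾet]

/r/ — word-initial; rule 3 does not apply here → [r].
/f/ (between /i/ and /i/) occurs between two vowels → [v] by rule 2.
/t/ — between /e/ and /e/, between a vowel and a following unstressed vowel — surfaces as [ɾ] (rule 1).
/t/ (word-final): rule 1 targets it, but not between a vowel and a following unstressed vowel → unchanged [t].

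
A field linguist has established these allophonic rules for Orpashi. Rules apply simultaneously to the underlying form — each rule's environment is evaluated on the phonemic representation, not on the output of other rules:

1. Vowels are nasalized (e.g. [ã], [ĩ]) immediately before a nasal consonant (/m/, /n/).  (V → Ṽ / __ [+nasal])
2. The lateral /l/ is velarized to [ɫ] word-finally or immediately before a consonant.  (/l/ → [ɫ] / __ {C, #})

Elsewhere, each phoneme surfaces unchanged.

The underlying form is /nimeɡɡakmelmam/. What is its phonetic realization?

[nĩmeɡɡakmeɫmãm]

Rule 1 applies to /i/ (between /n/ and /m/: before a nasal consonant) → [ĩ].
/e/ (between /m/ and /ɡ/): rule 1 targets it, but not before a nasal consonant → unchanged [e].
/a/ (between /ɡ/ and /k/): rule 1 targets it, but not before a nasal consonant → unchanged [a].
/e/ — between /m/ and /l/; rule 1 does not apply here → [e].
/l/ (between /e/ and /m/) occurs word-finally or immediately before a consonant → [ɫ] by rule 2.
Rule 1 applies to /a/ (between /m/ and /m/: before a nasal consonant) → [ã].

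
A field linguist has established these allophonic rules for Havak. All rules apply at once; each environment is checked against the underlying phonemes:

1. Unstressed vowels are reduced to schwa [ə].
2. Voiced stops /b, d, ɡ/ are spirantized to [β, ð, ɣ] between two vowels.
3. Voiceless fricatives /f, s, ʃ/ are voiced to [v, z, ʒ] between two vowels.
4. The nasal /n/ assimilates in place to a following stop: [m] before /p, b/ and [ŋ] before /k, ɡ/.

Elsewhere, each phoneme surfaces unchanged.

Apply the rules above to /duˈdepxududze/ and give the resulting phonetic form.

/d/ (word-initial): rule 2 targets it, but not between two vowels → unchanged [d].
/u/ (between /d/ and /d/) occurs in an unstressed syllable → [ə] by rule 1.
/d/ — between /u/ and /e/, between two vowels — surfaces as [ð] (rule 2).
/e/ — between /d/ and /p/; rule 1 does not apply here → [e].
/p/ stays [p].
/x/ (between /p/ and /u/) is unaffected → [x].
/u/ (between /x/ and /d/) occurs in an unstressed syllable → [ə] by rule 1.
Rule 2 applies to /d/ (between /u/ and /u/: between two vowels) → [ð].
/u/ (between /d/ and /d/): in an unstressed syllable, so rule 1 applies → [ə].
/d/ (between /u/ and /z/) is in the target of rule 2 but the environment (between two vowels) is not met → [d].
/z/ (between /d/ and /e/): no rule targets it → [z].
/e/ — word-final, in an unstressed syllable — surfaces as [ə] (rule 1).

[dəˈðepxəðədzə]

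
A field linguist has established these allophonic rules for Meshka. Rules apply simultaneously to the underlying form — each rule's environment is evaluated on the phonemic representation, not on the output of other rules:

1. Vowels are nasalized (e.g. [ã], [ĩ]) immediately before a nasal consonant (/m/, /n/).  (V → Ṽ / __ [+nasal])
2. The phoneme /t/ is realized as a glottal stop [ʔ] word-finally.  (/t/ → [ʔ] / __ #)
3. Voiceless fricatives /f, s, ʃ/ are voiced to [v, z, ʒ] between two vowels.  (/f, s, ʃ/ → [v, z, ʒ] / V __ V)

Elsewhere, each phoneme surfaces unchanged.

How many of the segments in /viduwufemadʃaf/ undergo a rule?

Segments that undergo a rule: /f/ → [v] (rule 3); /e/ → [ẽ] (rule 1).
All other segments surface unchanged.

2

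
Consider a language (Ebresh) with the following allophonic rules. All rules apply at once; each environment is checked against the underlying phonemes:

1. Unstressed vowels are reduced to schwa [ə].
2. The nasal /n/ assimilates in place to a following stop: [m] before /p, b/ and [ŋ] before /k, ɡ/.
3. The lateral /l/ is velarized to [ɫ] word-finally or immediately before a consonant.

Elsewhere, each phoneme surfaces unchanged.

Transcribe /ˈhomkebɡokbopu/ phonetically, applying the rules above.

[ˈhomkəbɡəkbəpə]

/h/ (word-initial) is unaffected → [h].
/o/ (between /h/ and /m/) is in the target of rule 1 but the environment (in an unstressed syllable) is not met → [o].
/m/ (between /o/ and /k/): no rule targets it → [m].
/k/ — not in any rule's target class → [k].
/e/ — between /k/ and /b/, in an unstressed syllable — surfaces as [ə] (rule 1).
/b/ stays [b].
/ɡ/ (between /b/ and /o/) is unaffected → [ɡ].
/o/ (between /ɡ/ and /k/) occurs in an unstressed syllable → [ə] by rule 1.
/k/ stays [k].
/b/ (between /k/ and /o/): no rule targets it → [b].
/o/ meets the environment for rule 1 (in an unstressed syllable) → [ə].
/p/ stays [p].
/u/ (word-final) occurs in an unstressed syllable → [ə] by rule 1.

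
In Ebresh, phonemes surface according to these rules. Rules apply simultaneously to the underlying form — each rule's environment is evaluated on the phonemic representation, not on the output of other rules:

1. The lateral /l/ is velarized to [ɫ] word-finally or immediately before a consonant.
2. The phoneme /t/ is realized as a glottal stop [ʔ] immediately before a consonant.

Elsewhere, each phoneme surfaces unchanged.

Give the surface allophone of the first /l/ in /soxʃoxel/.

[ɫ]

/l/ meets the environment for rule 1 (word-finally or immediately before a consonant) → [ɫ].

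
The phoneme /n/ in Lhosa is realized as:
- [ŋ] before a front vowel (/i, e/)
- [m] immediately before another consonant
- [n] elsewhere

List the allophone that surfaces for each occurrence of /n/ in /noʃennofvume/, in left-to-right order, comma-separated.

Occurrence 1 (position 1): no conditioning environment matches → elsewhere allophone [n].
Occurrence 2 (position 5): immediately before another consonant → [m].
Occurrence 3 (position 6): no conditioning environment matches → elsewhere allophone [n].

[n], [m], [n]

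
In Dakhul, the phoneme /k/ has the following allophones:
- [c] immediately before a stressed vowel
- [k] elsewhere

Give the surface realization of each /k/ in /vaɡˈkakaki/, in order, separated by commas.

Occurrence 1 (position 4): immediately before a stressed vowel → [c].
Occurrence 2 (position 6): no conditioning environment matches → elsewhere allophone [k].
Occurrence 3 (position 8): no conditioning environment matches → elsewhere allophone [k].

[c], [k], [k]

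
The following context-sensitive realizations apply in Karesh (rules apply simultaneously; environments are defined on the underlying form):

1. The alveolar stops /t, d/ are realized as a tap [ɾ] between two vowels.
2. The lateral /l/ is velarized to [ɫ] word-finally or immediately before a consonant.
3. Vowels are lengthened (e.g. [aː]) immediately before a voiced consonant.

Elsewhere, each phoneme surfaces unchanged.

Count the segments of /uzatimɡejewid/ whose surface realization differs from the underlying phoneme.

Segments that undergo a rule: /u/ → [uː] (rule 3); /t/ → [ɾ] (rule 1); /i/ → [iː] (rule 3); /e/ → [eː] (rule 3); /e/ → [eː] (rule 3); /i/ → [iː] (rule 3).
All other segments surface unchanged.

6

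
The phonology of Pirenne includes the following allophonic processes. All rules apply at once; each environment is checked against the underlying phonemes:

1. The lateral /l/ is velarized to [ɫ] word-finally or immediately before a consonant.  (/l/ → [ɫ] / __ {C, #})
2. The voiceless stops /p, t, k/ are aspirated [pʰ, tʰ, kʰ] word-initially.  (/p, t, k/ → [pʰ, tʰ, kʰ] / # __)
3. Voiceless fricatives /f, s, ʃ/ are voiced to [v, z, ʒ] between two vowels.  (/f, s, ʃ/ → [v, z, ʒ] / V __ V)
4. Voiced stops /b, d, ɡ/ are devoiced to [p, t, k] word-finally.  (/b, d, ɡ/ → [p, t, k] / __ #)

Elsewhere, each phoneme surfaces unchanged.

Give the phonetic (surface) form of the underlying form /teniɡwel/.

[tʰeniɡweɫ]

/t/ — word-initial, word-initially — surfaces as [tʰ] (rule 2).
/ɡ/ — between /i/ and /w/; rule 4 does not apply here → [ɡ].
/l/ (word-final): word-finally or immediately before a consonant, so rule 1 applies → [ɫ].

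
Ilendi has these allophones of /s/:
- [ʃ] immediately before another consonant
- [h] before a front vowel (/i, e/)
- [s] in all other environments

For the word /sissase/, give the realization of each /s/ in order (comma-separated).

[h], [ʃ], [s], [h]

Occurrence 1 (position 1): before a front vowel (/i, e/) → [h].
Occurrence 2 (position 3): immediately before another consonant → [ʃ].
Occurrence 3 (position 4): no conditioning environment matches → elsewhere allophone [s].
Occurrence 4 (position 6): before a front vowel (/i, e/) → [h].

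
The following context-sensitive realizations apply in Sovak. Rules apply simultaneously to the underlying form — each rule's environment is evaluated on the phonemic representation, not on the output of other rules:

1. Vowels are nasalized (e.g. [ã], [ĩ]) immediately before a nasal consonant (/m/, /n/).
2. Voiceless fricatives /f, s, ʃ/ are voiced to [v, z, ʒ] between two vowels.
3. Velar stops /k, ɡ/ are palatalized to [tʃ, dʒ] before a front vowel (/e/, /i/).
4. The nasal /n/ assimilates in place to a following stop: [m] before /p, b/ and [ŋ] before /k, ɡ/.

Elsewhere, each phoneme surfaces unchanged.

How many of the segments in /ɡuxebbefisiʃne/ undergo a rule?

Segments that undergo a rule: /f/ → [v] (rule 2); /s/ → [z] (rule 2).
All other segments surface unchanged.

2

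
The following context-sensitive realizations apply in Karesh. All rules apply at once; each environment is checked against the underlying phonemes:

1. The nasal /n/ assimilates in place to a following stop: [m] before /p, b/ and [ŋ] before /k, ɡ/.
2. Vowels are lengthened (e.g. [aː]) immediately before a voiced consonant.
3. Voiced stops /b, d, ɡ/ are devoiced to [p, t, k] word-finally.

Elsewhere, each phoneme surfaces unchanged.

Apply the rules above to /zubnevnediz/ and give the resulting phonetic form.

/z/ (word-initial): no rule targets it → [z].
/u/ — between /z/ and /b/, before a voiced consonant — surfaces as [uː] (rule 2).
/b/ — between /u/ and /n/; rule 3 does not apply here → [b].
/n/ (between /b/ and /e/): rule 1 targets it, but not before a labial or velar stop → unchanged [n].
/e/ — between /n/ and /v/, before a voiced consonant — surfaces as [eː] (rule 2).
/v/ — not in any rule's target class → [v].
/n/ — between /v/ and /e/; rule 1 does not apply here → [n].
Rule 2 applies to /e/ (between /n/ and /d/: before a voiced consonant) → [eː].
/d/ (between /e/ and /i/) is in the target of rule 3 but the environment (word-finally) is not met → [d].
/i/ (between /d/ and /z/) occurs before a voiced consonant → [iː] by rule 2.
/z/ — not in any rule's target class → [z].

[zuːbneːvneːdiːz]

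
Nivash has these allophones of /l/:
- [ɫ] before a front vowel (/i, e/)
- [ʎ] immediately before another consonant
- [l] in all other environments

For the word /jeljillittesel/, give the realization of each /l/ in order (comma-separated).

Occurrence 1 (position 3): immediately before another consonant → [ʎ].
Occurrence 2 (position 6): immediately before another consonant → [ʎ].
Occurrence 3 (position 7): before a front vowel (/i, e/) → [ɫ].
Occurrence 4 (position 14): no conditioning environment matches → elsewhere allophone [l].

[ʎ], [ʎ], [ɫ], [l]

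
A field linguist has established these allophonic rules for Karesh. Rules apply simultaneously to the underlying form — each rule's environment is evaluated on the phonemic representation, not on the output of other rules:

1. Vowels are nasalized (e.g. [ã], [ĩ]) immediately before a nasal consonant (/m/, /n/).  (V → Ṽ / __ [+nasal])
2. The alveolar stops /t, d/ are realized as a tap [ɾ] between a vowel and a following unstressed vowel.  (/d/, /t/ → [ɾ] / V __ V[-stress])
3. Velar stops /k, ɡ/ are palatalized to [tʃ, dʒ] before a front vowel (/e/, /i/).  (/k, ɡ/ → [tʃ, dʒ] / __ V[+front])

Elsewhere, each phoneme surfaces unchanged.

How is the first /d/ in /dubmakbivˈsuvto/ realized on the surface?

/d/ (word-initial) fails the environment for rule 2, so it stays [d].

[d]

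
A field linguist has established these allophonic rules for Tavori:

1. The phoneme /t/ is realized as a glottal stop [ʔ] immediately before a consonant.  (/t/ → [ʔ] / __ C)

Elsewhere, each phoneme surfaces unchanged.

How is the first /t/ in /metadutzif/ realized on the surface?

[t]

/t/ (between /e/ and /a/): rule 1 targets it, but not immediately before a consonant → unchanged [t].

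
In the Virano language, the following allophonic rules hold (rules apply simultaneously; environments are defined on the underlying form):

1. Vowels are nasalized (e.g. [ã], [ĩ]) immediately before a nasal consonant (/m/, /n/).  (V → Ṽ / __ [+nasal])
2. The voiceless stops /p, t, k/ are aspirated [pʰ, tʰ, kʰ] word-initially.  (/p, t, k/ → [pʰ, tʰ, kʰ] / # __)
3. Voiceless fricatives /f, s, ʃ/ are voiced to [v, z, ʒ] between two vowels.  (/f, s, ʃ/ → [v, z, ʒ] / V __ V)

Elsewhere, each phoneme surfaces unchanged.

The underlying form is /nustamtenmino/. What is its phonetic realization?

/n/ — not in any rule's target class → [n].
/u/ (between /n/ and /s/): rule 1 targets it, but not before a nasal consonant → unchanged [u].
/s/ — between /u/ and /t/; rule 3 does not apply here → [s].
/t/ — between /s/ and /a/; rule 2 does not apply here → [t].
/a/ (between /t/ and /m/): before a nasal consonant, so rule 1 applies → [ã].
/m/ (between /a/ and /t/): no rule targets it → [m].
/t/ (between /m/ and /e/) fails the environment for rule 2, so it stays [t].
/e/ — between /t/ and /n/, before a nasal consonant — surfaces as [ẽ] (rule 1).
/n/ stays [n].
/m/ (between /n/ and /i/) is unaffected → [m].
/i/ meets the environment for rule 1 (before a nasal consonant) → [ĩ].
/n/ — not in any rule's target class → [n].
/o/ (word-final): rule 1 targets it, but not before a nasal consonant → unchanged [o].

[nustãmtẽnmĩno]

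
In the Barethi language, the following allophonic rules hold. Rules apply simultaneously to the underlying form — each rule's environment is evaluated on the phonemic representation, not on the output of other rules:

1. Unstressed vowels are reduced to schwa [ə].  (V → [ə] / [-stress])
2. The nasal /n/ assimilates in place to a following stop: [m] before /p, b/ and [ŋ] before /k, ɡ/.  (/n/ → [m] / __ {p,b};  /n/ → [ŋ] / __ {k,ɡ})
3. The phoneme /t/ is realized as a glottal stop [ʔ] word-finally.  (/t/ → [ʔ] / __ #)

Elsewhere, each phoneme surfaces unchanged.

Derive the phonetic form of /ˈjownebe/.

/o/ — between /j/ and /w/; rule 1 does not apply here → [o].
/n/ — between /w/ and /e/; rule 2 does not apply here → [n].
/e/ meets the environment for rule 1 (in an unstressed syllable) → [ə].
/e/ — word-final, in an unstressed syllable — surfaces as [ə] (rule 1).

[ˈjownəbə]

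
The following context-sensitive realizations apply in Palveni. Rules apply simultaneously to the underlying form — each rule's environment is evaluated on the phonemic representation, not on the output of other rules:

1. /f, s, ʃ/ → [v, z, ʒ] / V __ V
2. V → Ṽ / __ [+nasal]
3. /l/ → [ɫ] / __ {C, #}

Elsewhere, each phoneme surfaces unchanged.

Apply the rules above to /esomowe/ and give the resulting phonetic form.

/e/ (word-initial): rule 2 targets it, but not before a nasal consonant → unchanged [e].
Rule 1 applies to /s/ (between /e/ and /o/: between two vowels) → [z].
Rule 2 applies to /o/ (between /s/ and /m/: before a nasal consonant) → [õ].
/o/ (between /m/ and /w/): rule 2 targets it, but not before a nasal consonant → unchanged [o].
/e/ — word-final; rule 2 does not apply here → [e].

[ezõmowe]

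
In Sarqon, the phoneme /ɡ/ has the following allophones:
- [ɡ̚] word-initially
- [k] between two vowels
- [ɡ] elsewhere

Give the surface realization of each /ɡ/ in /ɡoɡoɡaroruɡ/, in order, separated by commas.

[ɡ̚], [k], [k], [ɡ]

Occurrence 1 (position 1): word-initially → [ɡ̚].
Occurrence 2 (position 3): between two vowels → [k].
Occurrence 3 (position 5): between two vowels → [k].
Occurrence 4 (position 11): no conditioning environment matches → elsewhere allophone [ɡ].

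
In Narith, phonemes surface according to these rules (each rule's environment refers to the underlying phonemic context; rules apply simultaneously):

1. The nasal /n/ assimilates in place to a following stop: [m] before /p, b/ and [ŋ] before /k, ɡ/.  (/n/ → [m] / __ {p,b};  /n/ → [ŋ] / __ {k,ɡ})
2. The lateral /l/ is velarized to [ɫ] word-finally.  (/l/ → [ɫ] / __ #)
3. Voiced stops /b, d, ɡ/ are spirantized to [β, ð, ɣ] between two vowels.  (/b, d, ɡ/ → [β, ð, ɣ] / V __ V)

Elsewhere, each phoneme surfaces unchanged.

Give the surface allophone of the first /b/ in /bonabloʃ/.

/b/ (word-initial) is in the target of rule 3 but the environment (between two vowels) is not met → [b].

[b]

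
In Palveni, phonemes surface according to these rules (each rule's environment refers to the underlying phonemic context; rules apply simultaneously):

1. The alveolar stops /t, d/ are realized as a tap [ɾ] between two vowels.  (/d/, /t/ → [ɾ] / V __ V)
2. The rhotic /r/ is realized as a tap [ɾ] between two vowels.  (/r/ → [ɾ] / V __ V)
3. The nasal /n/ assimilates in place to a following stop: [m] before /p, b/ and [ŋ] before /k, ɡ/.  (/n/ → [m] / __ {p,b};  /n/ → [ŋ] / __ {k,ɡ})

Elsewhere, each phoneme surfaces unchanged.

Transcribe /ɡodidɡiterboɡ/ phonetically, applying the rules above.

/d/ meets the environment for rule 1 (between two vowels) → [ɾ].
/d/ (between /i/ and /ɡ/) fails the environment for rule 1, so it stays [d].
/t/ meets the environment for rule 1 (between two vowels) → [ɾ].
/r/ — between /e/ and /b/; rule 2 does not apply here → [r].

[ɡoɾidɡiɾerboɡ]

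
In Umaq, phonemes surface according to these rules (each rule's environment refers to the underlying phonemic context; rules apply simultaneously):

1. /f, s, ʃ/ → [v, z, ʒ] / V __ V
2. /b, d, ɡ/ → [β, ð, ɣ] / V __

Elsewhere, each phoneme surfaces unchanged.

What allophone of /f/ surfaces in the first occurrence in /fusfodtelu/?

/f/ (word-initial) is in the target of rule 1 but the environment (between two vowels) is not met → [f].

[f]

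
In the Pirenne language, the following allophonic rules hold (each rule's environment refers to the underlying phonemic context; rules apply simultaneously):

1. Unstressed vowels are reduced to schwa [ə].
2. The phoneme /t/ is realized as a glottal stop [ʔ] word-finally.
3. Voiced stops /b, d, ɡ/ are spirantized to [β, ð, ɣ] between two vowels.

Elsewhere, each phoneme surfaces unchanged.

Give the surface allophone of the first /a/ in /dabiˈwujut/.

/a/ — between /d/ and /b/, in an unstressed syllable — surfaces as [ə] (rule 1).

[ə]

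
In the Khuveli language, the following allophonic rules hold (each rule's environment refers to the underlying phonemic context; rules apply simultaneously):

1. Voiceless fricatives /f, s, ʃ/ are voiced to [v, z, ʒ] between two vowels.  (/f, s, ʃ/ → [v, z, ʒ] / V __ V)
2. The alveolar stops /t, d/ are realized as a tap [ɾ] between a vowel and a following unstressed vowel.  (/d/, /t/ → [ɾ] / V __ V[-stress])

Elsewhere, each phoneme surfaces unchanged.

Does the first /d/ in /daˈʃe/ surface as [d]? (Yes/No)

Yes

/d/ — word-initial; rule 2 does not apply here → [d].
The actual realization is [d], which matches [d].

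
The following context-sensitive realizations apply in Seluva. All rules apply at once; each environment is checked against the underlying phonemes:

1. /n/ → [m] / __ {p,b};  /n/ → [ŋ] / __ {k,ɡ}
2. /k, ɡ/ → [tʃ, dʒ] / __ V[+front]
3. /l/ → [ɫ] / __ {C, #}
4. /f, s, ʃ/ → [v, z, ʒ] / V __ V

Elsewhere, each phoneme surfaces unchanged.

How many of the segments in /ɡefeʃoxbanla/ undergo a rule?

Segments that undergo a rule: /ɡ/ → [dʒ] (rule 2); /f/ → [v] (rule 4); /ʃ/ → [ʒ] (rule 4).
All other segments surface unchanged.

3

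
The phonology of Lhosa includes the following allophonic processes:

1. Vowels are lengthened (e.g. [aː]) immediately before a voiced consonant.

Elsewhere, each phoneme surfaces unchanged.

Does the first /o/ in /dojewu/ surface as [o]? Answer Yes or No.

No

Rule 1 applies to /o/ (between /d/ and /j/: before a voiced consonant) → [oː].
The actual realization is [oː], not [o].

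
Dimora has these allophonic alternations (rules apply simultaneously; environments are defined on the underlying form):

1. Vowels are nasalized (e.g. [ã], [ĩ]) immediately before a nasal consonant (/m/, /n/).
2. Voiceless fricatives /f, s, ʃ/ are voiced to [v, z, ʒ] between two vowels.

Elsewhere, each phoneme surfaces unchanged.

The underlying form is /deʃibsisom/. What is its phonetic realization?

/d/ (word-initial): no rule targets it → [d].
/e/ (between /d/ and /ʃ/) is in the target of rule 1 but the environment (before a nasal consonant) is not met → [e].
Rule 2 applies to /ʃ/ (between /e/ and /i/: between two vowels) → [ʒ].
/i/ (between /ʃ/ and /b/) is in the target of rule 1 but the environment (before a nasal consonant) is not met → [i].
/b/ — not in any rule's target class → [b].
/s/ (between /b/ and /i/) fails the environment for rule 2, so it stays [s].
/i/ (between /s/ and /s/) is in the target of rule 1 but the environment (before a nasal consonant) is not met → [i].
Rule 2 applies to /s/ (between /i/ and /o/: between two vowels) → [z].
/o/ (between /s/ and /m/): before a nasal consonant, so rule 1 applies → [õ].
/m/ (word-final): no rule targets it → [m].

[deʒibsizõm]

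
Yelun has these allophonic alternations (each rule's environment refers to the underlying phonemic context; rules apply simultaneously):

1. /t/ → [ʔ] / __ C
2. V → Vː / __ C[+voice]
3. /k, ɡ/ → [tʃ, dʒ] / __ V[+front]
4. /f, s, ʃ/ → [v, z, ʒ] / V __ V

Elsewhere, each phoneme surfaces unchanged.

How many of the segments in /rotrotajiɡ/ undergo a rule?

Segments that undergo a rule: /t/ → [ʔ] (rule 1); /a/ → [aː] (rule 2); /i/ → [iː] (rule 2).
All other segments surface unchanged.

3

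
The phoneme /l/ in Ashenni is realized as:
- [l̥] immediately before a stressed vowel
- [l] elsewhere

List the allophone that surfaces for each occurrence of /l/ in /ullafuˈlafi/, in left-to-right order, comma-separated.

[l], [l], [l̥]

Occurrence 1 (position 2): no conditioning environment matches → elsewhere allophone [l].
Occurrence 2 (position 3): no conditioning environment matches → elsewhere allophone [l].
Occurrence 3 (position 7): immediately before a stressed vowel → [l̥].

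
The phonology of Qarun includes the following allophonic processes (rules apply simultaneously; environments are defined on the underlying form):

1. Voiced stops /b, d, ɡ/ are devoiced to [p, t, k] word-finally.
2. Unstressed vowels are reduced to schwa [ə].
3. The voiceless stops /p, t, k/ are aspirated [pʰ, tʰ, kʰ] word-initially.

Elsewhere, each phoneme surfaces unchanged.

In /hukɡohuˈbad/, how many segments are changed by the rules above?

Segments that undergo a rule: /u/ → [ə] (rule 2); /o/ → [ə] (rule 2); /u/ → [ə] (rule 2); /d/ → [t] (rule 1).
All other segments surface unchanged.

4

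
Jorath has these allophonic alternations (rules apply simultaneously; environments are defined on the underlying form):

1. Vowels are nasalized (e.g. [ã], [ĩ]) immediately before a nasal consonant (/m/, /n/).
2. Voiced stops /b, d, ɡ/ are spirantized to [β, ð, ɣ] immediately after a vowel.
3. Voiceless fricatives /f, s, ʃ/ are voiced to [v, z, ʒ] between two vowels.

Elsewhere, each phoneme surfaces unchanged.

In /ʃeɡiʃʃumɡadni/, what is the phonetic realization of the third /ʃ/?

[ʃ]

/ʃ/ — between /ʃ/ and /u/; rule 3 does not apply here → [ʃ].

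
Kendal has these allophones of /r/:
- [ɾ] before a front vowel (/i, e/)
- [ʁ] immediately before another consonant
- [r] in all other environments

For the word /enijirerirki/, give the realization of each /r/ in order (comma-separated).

Occurrence 1 (position 6): before a front vowel (/i, e/) → [ɾ].
Occurrence 2 (position 8): before a front vowel (/i, e/) → [ɾ].
Occurrence 3 (position 10): immediately before another consonant → [ʁ].

[ɾ], [ɾ], [ʁ]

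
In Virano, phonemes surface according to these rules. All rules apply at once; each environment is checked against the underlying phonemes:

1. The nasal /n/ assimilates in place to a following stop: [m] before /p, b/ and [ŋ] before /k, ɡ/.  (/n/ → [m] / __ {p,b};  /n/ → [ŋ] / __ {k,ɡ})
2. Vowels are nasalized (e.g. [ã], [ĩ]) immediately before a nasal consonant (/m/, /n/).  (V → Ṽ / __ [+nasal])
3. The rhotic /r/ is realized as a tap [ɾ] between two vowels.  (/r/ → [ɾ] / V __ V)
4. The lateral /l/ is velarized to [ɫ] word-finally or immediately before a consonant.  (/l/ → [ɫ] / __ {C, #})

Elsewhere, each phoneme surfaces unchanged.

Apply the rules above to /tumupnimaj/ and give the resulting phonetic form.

[tũmupnĩmaj]

/t/ (word-initial) is unaffected → [t].
/u/ (between /t/ and /m/) occurs before a nasal consonant → [ũ] by rule 2.
/m/ stays [m].
/u/ (between /m/ and /p/): rule 2 targets it, but not before a nasal consonant → unchanged [u].
/p/ (between /u/ and /n/) is unaffected → [p].
/n/ (between /p/ and /i/) fails the environment for rule 1, so it stays [n].
/i/ — between /n/ and /m/, before a nasal consonant — surfaces as [ĩ] (rule 2).
/m/ (between /i/ and /a/) is unaffected → [m].
/a/ — between /m/ and /j/; rule 2 does not apply here → [a].
/j/ (word-final) is unaffected → [j].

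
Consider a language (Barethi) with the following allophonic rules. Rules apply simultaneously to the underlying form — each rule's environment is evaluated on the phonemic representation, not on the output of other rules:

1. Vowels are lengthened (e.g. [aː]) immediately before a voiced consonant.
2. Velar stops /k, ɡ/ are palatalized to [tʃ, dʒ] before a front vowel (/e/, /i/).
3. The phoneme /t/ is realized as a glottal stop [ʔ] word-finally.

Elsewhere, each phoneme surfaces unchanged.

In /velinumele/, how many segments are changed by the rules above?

Segments that undergo a rule: /e/ → [eː] (rule 1); /i/ → [iː] (rule 1); /u/ → [uː] (rule 1); /e/ → [eː] (rule 1).
All other segments surface unchanged.

4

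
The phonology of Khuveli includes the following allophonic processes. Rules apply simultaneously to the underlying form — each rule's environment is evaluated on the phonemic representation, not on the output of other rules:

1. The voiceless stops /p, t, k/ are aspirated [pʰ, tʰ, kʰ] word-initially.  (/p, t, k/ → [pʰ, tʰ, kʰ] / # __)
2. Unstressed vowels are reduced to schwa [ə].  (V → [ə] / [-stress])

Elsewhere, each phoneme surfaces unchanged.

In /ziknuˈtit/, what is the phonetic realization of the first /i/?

Rule 2 applies to /i/ (between /z/ and /k/: in an unstressed syllable) → [ə].

[ə]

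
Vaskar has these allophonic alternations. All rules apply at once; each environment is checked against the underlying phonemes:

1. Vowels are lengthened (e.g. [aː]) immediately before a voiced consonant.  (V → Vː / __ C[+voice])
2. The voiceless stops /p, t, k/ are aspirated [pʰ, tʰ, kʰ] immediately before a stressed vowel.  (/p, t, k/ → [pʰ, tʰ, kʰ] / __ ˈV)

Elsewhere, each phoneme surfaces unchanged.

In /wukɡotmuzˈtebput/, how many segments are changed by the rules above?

Segments that undergo a rule: /u/ → [uː] (rule 1); /t/ → [tʰ] (rule 2); /e/ → [eː] (rule 1).
All other segments surface unchanged.

3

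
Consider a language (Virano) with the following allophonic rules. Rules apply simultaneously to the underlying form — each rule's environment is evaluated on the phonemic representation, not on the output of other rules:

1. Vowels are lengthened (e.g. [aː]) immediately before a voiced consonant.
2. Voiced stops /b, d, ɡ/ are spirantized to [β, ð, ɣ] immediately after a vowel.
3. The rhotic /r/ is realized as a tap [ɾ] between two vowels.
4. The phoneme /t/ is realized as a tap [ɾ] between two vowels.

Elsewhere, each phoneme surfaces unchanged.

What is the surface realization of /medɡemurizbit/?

[meːðɡeːmuːɾiːzbit]

/m/ stays [m].
/e/ meets the environment for rule 1 (before a voiced consonant) → [eː].
/d/ meets the environment for rule 2 (immediately after a vowel) → [ð].
/ɡ/ (between /d/ and /e/): rule 2 targets it, but not immediately after a vowel → unchanged [ɡ].
/e/ — between /ɡ/ and /m/, before a voiced consonant — surfaces as [eː] (rule 1).
/m/ (between /e/ and /u/): no rule targets it → [m].
/u/ meets the environment for rule 1 (before a voiced consonant) → [uː].
/r/ (between /u/ and /i/) occurs between two vowels → [ɾ] by rule 3.
/i/ meets the environment for rule 1 (before a voiced consonant) → [iː].
/z/ stays [z].
/b/ — between /z/ and /i/; rule 2 does not apply here → [b].
/i/ (between /b/ and /t/): rule 1 targets it, but not before a voiced consonant → unchanged [i].
/t/ (word-final) is in the target of rule 4 but the environment (between two vowels) is not met → [t].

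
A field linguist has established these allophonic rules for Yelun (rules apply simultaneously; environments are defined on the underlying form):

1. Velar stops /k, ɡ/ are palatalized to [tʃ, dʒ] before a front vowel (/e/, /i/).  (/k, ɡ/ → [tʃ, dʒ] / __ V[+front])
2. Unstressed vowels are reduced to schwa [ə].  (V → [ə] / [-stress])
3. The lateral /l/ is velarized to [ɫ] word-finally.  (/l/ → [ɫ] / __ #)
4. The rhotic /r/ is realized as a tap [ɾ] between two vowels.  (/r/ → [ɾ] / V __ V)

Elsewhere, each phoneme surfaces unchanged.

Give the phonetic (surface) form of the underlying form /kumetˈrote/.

/k/ — word-initial; rule 1 does not apply here → [k].
/u/ — between /k/ and /m/, in an unstressed syllable — surfaces as [ə] (rule 2).
/e/ (between /m/ and /t/) occurs in an unstressed syllable → [ə] by rule 2.
/r/ (between /t/ and /o/) fails the environment for rule 4, so it stays [r].
/o/ (between /r/ and /t/): rule 2 targets it, but not in an unstressed syllable → unchanged [o].
/e/ (word-final): in an unstressed syllable, so rule 2 applies → [ə].

[kəmətˈrotə]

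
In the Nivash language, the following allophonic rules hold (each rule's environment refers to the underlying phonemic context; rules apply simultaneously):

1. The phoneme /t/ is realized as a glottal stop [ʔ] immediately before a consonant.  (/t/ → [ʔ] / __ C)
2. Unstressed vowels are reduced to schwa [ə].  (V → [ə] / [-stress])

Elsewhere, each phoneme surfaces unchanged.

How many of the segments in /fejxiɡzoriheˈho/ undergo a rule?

Segments that undergo a rule: /e/ → [ə] (rule 2); /i/ → [ə] (rule 2); /o/ → [ə] (rule 2); /i/ → [ə] (rule 2); /e/ → [ə] (rule 2).
All other segments surface unchanged.

5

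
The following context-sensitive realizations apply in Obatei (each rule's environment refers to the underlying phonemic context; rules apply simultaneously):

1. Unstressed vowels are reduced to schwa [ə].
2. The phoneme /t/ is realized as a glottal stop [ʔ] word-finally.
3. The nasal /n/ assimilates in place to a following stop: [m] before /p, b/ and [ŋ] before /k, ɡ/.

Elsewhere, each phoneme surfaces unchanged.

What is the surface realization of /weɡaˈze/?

/e/ (between /w/ and /ɡ/): in an unstressed syllable, so rule 1 applies → [ə].
/a/ (between /ɡ/ and /z/): in an unstressed syllable, so rule 1 applies → [ə].
/e/ (word-final): rule 1 targets it, but not in an unstressed syllable → unchanged [e].

[wəɡəˈze]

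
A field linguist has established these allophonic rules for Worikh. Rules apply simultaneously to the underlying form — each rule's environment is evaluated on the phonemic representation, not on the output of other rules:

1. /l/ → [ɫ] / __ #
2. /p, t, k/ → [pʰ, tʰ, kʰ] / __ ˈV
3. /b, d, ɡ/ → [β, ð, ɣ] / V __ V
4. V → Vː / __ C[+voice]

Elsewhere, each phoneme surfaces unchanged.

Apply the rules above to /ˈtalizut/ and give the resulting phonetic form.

[ˈtʰaːliːzut]

/t/ meets the environment for rule 2 (immediately before a stressed vowel) → [tʰ].
/a/ (between /t/ and /l/): before a voiced consonant, so rule 4 applies → [aː].
/l/ — between /a/ and /i/; rule 1 does not apply here → [l].
Rule 4 applies to /i/ (between /l/ and /z/: before a voiced consonant) → [iː].
/z/ — not in any rule's target class → [z].
/u/ — between /z/ and /t/; rule 4 does not apply here → [u].
/t/ — word-final; rule 2 does not apply here → [t].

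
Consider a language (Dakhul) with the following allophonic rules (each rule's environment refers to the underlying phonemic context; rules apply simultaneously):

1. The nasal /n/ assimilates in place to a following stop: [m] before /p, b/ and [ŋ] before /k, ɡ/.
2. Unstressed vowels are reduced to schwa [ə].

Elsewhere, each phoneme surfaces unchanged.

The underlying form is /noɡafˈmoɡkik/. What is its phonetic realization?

[nəɡəfˈmoɡkək]

/n/ (word-initial): rule 1 targets it, but not before a labial or velar stop → unchanged [n].
/o/ — between /n/ and /ɡ/, in an unstressed syllable — surfaces as [ə] (rule 2).
/ɡ/ (between /o/ and /a/) is unaffected → [ɡ].
Rule 2 applies to /a/ (between /ɡ/ and /f/: in an unstressed syllable) → [ə].
/f/ stays [f].
/m/ stays [m].
/o/ (between /m/ and /ɡ/) fails the environment for rule 2, so it stays [o].
/ɡ/ — not in any rule's target class → [ɡ].
/k/ (between /ɡ/ and /i/) is unaffected → [k].
/i/ meets the environment for rule 2 (in an unstressed syllable) → [ə].
/k/ stays [k].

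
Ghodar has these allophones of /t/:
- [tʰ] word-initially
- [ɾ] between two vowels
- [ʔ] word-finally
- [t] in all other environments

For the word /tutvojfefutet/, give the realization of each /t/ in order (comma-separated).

[tʰ], [t], [ɾ], [ʔ]

Occurrence 1 (position 1): word-initially → [tʰ].
Occurrence 2 (position 3): no conditioning environment matches → elsewhere allophone [t].
Occurrence 3 (position 11): between two vowels → [ɾ].
Occurrence 4 (position 13): word-finally → [ʔ].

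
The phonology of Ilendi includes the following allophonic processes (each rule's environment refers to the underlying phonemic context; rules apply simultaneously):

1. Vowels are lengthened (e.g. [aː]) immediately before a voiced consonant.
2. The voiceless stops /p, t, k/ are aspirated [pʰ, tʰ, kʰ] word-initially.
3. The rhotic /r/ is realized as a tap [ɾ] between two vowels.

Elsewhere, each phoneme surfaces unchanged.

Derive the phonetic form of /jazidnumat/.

/j/ — not in any rule's target class → [j].
/a/ (between /j/ and /z/): before a voiced consonant, so rule 1 applies → [aː].
/z/ stays [z].
/i/ (between /z/ and /d/) occurs before a voiced consonant → [iː] by rule 1.
/d/ (between /i/ and /n/) is unaffected → [d].
/n/ (between /d/ and /u/) is unaffected → [n].
/u/ — between /n/ and /m/, before a voiced consonant — surfaces as [uː] (rule 1).
/m/ — not in any rule's target class → [m].
/a/ — between /m/ and /t/; rule 1 does not apply here → [a].
/t/ (word-final) is in the target of rule 2 but the environment (word-initially) is not met → [t].

[jaːziːdnuːmat]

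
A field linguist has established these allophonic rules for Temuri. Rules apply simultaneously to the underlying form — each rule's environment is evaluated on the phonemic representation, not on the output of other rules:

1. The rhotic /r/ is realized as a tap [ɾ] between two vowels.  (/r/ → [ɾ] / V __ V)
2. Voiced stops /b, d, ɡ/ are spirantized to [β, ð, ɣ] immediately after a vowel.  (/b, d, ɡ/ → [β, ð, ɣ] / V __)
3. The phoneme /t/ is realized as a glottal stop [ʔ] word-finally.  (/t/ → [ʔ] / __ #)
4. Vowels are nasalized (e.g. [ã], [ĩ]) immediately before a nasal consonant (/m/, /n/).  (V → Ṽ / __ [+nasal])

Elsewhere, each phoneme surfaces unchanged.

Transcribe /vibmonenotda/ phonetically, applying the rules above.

[viβmõnẽnotda]

/v/ — not in any rule's target class → [v].
/i/ — between /v/ and /b/; rule 4 does not apply here → [i].
/b/ (between /i/ and /m/) occurs immediately after a vowel → [β] by rule 2.
/m/ stays [m].
/o/ (between /m/ and /n/) occurs before a nasal consonant → [õ] by rule 4.
/n/ (between /o/ and /e/): no rule targets it → [n].
/e/ meets the environment for rule 4 (before a nasal consonant) → [ẽ].
/n/ — not in any rule's target class → [n].
/o/ (between /n/ and /t/): rule 4 targets it, but not before a nasal consonant → unchanged [o].
/t/ (between /o/ and /d/) fails the environment for rule 3, so it stays [t].
/d/ (between /t/ and /a/) fails the environment for rule 2, so it stays [d].
/a/ (word-final) is in the target of rule 4 but the environment (before a nasal consonant) is not met → [a].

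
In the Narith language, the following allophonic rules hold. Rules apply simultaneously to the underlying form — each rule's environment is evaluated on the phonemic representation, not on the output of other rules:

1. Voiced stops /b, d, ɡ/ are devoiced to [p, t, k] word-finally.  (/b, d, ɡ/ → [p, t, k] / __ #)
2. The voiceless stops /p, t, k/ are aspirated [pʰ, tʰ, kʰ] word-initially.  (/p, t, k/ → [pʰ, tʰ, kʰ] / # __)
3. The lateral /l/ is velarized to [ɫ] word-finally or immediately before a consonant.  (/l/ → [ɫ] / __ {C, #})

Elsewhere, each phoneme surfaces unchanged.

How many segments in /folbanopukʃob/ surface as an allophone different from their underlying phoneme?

2

Segments that undergo a rule: /l/ → [ɫ] (rule 3); /b/ → [p] (rule 1).
All other segments surface unchanged.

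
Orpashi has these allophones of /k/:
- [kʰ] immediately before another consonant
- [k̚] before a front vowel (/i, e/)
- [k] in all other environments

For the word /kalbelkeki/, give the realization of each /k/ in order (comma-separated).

[k], [k̚], [k̚]

Occurrence 1 (position 1): no conditioning environment matches → elsewhere allophone [k].
Occurrence 2 (position 7): before a front vowel (/i, e/) → [k̚].
Occurrence 3 (position 9): before a front vowel (/i, e/) → [k̚].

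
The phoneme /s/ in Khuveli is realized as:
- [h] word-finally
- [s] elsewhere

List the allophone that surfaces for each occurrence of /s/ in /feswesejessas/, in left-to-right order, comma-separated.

[s], [s], [s], [s], [h]

Occurrence 1 (position 3): no conditioning environment matches → elsewhere allophone [s].
Occurrence 2 (position 6): no conditioning environment matches → elsewhere allophone [s].
Occurrence 3 (position 10): no conditioning environment matches → elsewhere allophone [s].
Occurrence 4 (position 11): no conditioning environment matches → elsewhere allophone [s].
Occurrence 5 (position 13): word-finally → [h].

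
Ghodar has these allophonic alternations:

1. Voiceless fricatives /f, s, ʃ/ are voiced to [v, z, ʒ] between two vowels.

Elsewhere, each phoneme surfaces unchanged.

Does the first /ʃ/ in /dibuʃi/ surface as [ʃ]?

No

Rule 1 applies to /ʃ/ (between /u/ and /i/: between two vowels) → [ʒ].
The actual realization is [ʒ], not [ʃ].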